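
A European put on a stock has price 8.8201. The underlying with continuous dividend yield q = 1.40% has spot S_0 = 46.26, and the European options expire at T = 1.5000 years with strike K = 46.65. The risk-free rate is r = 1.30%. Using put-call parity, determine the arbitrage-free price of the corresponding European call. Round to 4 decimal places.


Answer: Call price = 8.3696

Derivation:
Put-call parity: C - P = S_0 * exp(-qT) - K * exp(-rT).
S_0 * exp(-qT) = 46.2600 * 0.97921896 = 45.29866930
K * exp(-rT) = 46.6500 * 0.98068890 = 45.74913696
C = P + S*exp(-qT) - K*exp(-rT)
C = 8.8201 + 45.29866930 - 45.74913696 = 8.3696


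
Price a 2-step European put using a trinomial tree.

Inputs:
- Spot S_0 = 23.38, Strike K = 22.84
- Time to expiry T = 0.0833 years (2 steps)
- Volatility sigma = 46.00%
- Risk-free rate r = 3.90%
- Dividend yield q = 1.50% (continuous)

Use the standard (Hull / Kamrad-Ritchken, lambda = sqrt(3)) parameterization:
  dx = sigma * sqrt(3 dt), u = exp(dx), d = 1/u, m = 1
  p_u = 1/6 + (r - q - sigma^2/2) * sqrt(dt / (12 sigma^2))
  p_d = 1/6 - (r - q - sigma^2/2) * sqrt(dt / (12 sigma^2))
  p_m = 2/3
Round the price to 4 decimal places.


dt = T/N = 0.041650; dx = sigma*sqrt(3*dt) = 0.162602
u = exp(dx) = 1.176568; d = 1/u = 0.849929
p_u = 0.156190, p_m = 0.666667, p_d = 0.177143
Discount per step: exp(-r*dt) = 0.998377
Stock lattice S(k, j) with j the centered position index:
  k=0: S(0,+0) = 23.3800
  k=1: S(1,-1) = 19.8713; S(1,+0) = 23.3800; S(1,+1) = 27.5082
  k=2: S(2,-2) = 16.8892; S(2,-1) = 19.8713; S(2,+0) = 23.3800; S(2,+1) = 27.5082; S(2,+2) = 32.3652
Terminal payoffs V(N, j) = max(K - S_T, 0):
  V(2,-2) = 5.950757; V(2,-1) = 2.968651; V(2,+0) = 0.000000; V(2,+1) = 0.000000; V(2,+2) = 0.000000
Backward induction: V(k, j) = exp(-r*dt) * [p_u * V(k+1, j+1) + p_m * V(k+1, j) + p_d * V(k+1, j-1)]
  V(1,-1) = exp(-r*dt) * [p_u*0.000000 + p_m*2.968651 + p_d*5.950757] = 3.028313
  V(1,+0) = exp(-r*dt) * [p_u*0.000000 + p_m*0.000000 + p_d*2.968651] = 0.525023
  V(1,+1) = exp(-r*dt) * [p_u*0.000000 + p_m*0.000000 + p_d*0.000000] = 0.000000
  V(0,+0) = exp(-r*dt) * [p_u*0.000000 + p_m*0.525023 + p_d*3.028313] = 0.885021

Answer: Price = V(0,0) = 0.8850


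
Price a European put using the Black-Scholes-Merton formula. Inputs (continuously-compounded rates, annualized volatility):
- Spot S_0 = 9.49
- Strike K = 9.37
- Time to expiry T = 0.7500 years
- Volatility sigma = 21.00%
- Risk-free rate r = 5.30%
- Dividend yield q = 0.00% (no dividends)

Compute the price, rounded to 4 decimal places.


Answer: Price = 0.4551

Derivation:
d1 = (ln(S/K) + (r - q + 0.5*sigma^2) * T) / (sigma * sqrt(T)) = 0.37947318
d2 = d1 - sigma * sqrt(T) = 0.19760784
exp(-rT) = 0.96102967; exp(-qT) = 1.00000000
P = K * exp(-rT) * N(-d2) - S_0 * exp(-qT) * N(-d1)
N(-d1) = 0.35216826; N(-d2) = 0.42167595
P = 9.3700 * 0.96102967 * 0.42167595 - 9.4900 * 1.00000000 * 0.35216826 = 0.4551


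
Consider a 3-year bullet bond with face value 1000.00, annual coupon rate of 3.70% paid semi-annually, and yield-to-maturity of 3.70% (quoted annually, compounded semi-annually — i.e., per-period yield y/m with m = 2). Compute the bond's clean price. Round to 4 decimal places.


Answer: Price = 1000.0000

Derivation:
Coupon per period c = face * coupon_rate / m = 18.500000
Periods per year m = 2; per-period yield y/m = 0.018500
Number of cashflows N = 6
Cashflows (t years, CF_t, discount factor 1/(1+y/m)^(m*t), PV):
  t = 0.5000: CF_t = 18.500000, DF = 0.981836, PV = 18.163967
  t = 1.0000: CF_t = 18.500000, DF = 0.964002, PV = 17.834037
  t = 1.5000: CF_t = 18.500000, DF = 0.946492, PV = 17.510100
  t = 2.0000: CF_t = 18.500000, DF = 0.929300, PV = 17.192047
  t = 2.5000: CF_t = 18.500000, DF = 0.912420, PV = 16.879771
  t = 3.0000: CF_t = 1018.500000, DF = 0.895847, PV = 912.420078
Price P = sum_t PV_t = 1000.000000


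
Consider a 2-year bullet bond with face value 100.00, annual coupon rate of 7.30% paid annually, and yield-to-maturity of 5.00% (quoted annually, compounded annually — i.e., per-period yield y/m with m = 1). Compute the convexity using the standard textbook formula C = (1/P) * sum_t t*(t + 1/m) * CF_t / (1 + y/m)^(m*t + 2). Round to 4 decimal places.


Answer: Convexity = 5.2003

Derivation:
Coupon per period c = face * coupon_rate / m = 7.300000
Periods per year m = 1; per-period yield y/m = 0.050000
Number of cashflows N = 2
Cashflows (t years, CF_t, discount factor 1/(1+y/m)^(m*t), PV):
  t = 1.0000: CF_t = 7.300000, DF = 0.952381, PV = 6.952381
  t = 2.0000: CF_t = 107.300000, DF = 0.907029, PV = 97.324263
Price P = sum_t PV_t = 104.276644
Convexity numerator sum_t t*(t + 1/m) * CF_t / (1+y/m)^(m*t + 2):
  t = 1.0000: term = 12.612029
  t = 2.0000: term = 529.655853
Convexity = (1/P) * sum = 542.267882 / 104.276644 = 5.200281


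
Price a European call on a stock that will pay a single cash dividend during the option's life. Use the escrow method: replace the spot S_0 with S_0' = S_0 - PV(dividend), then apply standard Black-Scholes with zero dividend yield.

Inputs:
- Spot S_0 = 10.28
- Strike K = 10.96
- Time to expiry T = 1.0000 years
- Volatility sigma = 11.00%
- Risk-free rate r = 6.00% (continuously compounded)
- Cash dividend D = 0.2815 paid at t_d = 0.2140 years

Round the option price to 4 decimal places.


Answer: Price = 0.3040

Derivation:
PV(D) = D * exp(-r * t_d) = 0.2815 * 0.98724208 = 0.27790865
S_0' = S_0 - PV(D) = 10.2800 - 0.27790865 = 10.00209135
d1 = (ln(S_0'/K) + (r + sigma^2/2)*T) / (sigma*sqrt(T)) = -0.23098250
d2 = d1 - sigma*sqrt(T) = -0.34098250
exp(-rT) = 0.94176453
N(d1) = 0.40866420; N(d2) = 0.36655838
C = S_0' * N(d1) - K * exp(-rT) * N(d2) = 10.00209135 * 0.40866420 - 10.9600 * 0.94176453 * 0.36655838 = 0.3040


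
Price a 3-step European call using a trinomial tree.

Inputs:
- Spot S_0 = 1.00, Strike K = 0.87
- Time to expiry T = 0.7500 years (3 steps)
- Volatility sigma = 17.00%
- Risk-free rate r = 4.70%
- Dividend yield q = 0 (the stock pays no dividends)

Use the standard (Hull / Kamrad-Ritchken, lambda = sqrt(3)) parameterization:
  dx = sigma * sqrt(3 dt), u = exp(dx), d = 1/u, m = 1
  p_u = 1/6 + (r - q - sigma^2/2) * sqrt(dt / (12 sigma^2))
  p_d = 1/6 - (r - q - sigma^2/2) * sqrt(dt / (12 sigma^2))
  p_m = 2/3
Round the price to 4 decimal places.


dt = T/N = 0.250000; dx = sigma*sqrt(3*dt) = 0.147224
u = exp(dx) = 1.158614; d = 1/u = 0.863100
p_u = 0.194303, p_m = 0.666667, p_d = 0.139030
Discount per step: exp(-r*dt) = 0.988319
Stock lattice S(k, j) with j the centered position index:
  k=0: S(0,+0) = 1.0000
  k=1: S(1,-1) = 0.8631; S(1,+0) = 1.0000; S(1,+1) = 1.1586
  k=2: S(2,-2) = 0.7449; S(2,-1) = 0.8631; S(2,+0) = 1.0000; S(2,+1) = 1.1586; S(2,+2) = 1.3424
  k=3: S(3,-3) = 0.6430; S(3,-2) = 0.7449; S(3,-1) = 0.8631; S(3,+0) = 1.0000; S(3,+1) = 1.1586; S(3,+2) = 1.3424; S(3,+3) = 1.5553
Terminal payoffs V(N, j) = max(S_T - K, 0):
  V(3,-3) = 0.000000; V(3,-2) = 0.000000; V(3,-1) = 0.000000; V(3,+0) = 0.130000; V(3,+1) = 0.288614; V(3,+2) = 0.472386; V(3,+3) = 0.685307
Backward induction: V(k, j) = exp(-r*dt) * [p_u * V(k+1, j+1) + p_m * V(k+1, j) + p_d * V(k+1, j-1)]
  V(2,-2) = exp(-r*dt) * [p_u*0.000000 + p_m*0.000000 + p_d*0.000000] = 0.000000
  V(2,-1) = exp(-r*dt) * [p_u*0.130000 + p_m*0.000000 + p_d*0.000000] = 0.024964
  V(2,+0) = exp(-r*dt) * [p_u*0.288614 + p_m*0.130000 + p_d*0.000000] = 0.141078
  V(2,+1) = exp(-r*dt) * [p_u*0.472386 + p_m*0.288614 + p_d*0.130000] = 0.298738
  V(2,+2) = exp(-r*dt) * [p_u*0.685307 + p_m*0.472386 + p_d*0.288614] = 0.482504
  V(1,-1) = exp(-r*dt) * [p_u*0.141078 + p_m*0.024964 + p_d*0.000000] = 0.043540
  V(1,+0) = exp(-r*dt) * [p_u*0.298738 + p_m*0.141078 + p_d*0.024964] = 0.153751
  V(1,+1) = exp(-r*dt) * [p_u*0.482504 + p_m*0.298738 + p_d*0.141078] = 0.308874
  V(0,+0) = exp(-r*dt) * [p_u*0.308874 + p_m*0.153751 + p_d*0.043540] = 0.166600

Answer: Price = V(0,0) = 0.1666


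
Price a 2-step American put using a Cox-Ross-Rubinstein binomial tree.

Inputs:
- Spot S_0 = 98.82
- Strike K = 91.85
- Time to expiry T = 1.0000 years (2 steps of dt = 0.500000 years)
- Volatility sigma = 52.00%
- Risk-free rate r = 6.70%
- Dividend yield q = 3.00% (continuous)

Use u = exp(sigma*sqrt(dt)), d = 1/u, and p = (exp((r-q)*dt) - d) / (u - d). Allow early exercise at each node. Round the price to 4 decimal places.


dt = T/N = 0.500000
u = exp(sigma*sqrt(dt)) = 1.444402; d = 1/u = 0.692328
p = (exp((r-q)*dt) - d) / (u - d) = 0.433926
Discount per step: exp(-r*dt) = 0.967055
Stock lattice S(k, i) with i counting down-moves:
  k=0: S(0,0) = 98.8200
  k=1: S(1,0) = 142.7358; S(1,1) = 68.4158
  k=2: S(2,0) = 206.1679; S(2,1) = 98.8200; S(2,2) = 47.3662
Terminal payoffs V(N, i) = max(K - S_T, 0):
  V(2,0) = 0.000000; V(2,1) = 0.000000; V(2,2) = 44.483797
Backward induction: V(k, i) = exp(-r*dt) * [p * V(k+1, i) + (1-p) * V(k+1, i+1)]; then take max(V_cont, immediate exercise) for American.
  V(1,0) = exp(-r*dt) * [p*0.000000 + (1-p)*0.000000] = 0.000000; exercise = 0.000000; V(1,0) = max -> 0.000000
  V(1,1) = exp(-r*dt) * [p*0.000000 + (1-p)*44.483797] = 24.351545; exercise = 23.434152; V(1,1) = max -> 24.351545
  V(0,0) = exp(-r*dt) * [p*0.000000 + (1-p)*24.351545] = 13.330646; exercise = 0.000000; V(0,0) = max -> 13.330646

Answer: Price = V(0,0) = 13.3306


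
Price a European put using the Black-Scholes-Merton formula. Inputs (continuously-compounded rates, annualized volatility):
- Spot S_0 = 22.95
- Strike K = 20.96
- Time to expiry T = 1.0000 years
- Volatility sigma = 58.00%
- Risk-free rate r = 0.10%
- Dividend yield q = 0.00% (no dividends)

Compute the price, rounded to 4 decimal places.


Answer: Price = 4.0626

Derivation:
d1 = (ln(S/K) + (r - q + 0.5*sigma^2) * T) / (sigma * sqrt(T)) = 0.44810703
d2 = d1 - sigma * sqrt(T) = -0.13189297
exp(-rT) = 0.99900050; exp(-qT) = 1.00000000
P = K * exp(-rT) * N(-d2) - S_0 * exp(-qT) * N(-d1)
N(-d1) = 0.32703798; N(-d2) = 0.55246553
P = 20.9600 * 0.99900050 * 0.55246553 - 22.9500 * 1.00000000 * 0.32703798 = 4.0626


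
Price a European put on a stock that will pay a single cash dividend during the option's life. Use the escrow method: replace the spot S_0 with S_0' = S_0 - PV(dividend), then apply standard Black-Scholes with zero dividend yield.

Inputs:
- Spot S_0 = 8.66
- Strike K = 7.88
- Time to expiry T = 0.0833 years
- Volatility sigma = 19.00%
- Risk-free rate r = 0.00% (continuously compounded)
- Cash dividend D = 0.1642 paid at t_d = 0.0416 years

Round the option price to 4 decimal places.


Answer: Price = 0.0175

Derivation:
PV(D) = D * exp(-r * t_d) = 0.1642 * 1.00000000 = 0.16420000
S_0' = S_0 - PV(D) = 8.6600 - 0.16420000 = 8.49580000
d1 = (ln(S_0'/K) + (r + sigma^2/2)*T) / (sigma*sqrt(T)) = 1.39955064
d2 = d1 - sigma*sqrt(T) = 1.34471333
exp(-rT) = 1.00000000
N(-d1) = 0.08082396; N(-d2) = 0.08935891
P = K * exp(-rT) * N(-d2) - S_0' * N(-d1) = 7.8800 * 1.00000000 * 0.08935891 - 8.49580000 * 0.08082396 = 0.0175


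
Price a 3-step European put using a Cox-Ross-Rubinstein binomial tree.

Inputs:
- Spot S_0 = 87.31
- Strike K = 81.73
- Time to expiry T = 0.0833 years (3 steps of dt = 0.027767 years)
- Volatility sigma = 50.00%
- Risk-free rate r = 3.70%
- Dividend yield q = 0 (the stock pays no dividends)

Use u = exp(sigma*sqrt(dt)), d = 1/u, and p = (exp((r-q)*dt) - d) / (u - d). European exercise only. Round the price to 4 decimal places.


Answer: Price = V(0,0) = 2.4039

Derivation:
dt = T/N = 0.027767
u = exp(sigma*sqrt(dt)) = 1.086886; d = 1/u = 0.920060
p = (exp((r-q)*dt) - d) / (u - d) = 0.485344
Discount per step: exp(-r*dt) = 0.998973
Stock lattice S(k, i) with i counting down-moves:
  k=0: S(0,0) = 87.3100
  k=1: S(1,0) = 94.8960; S(1,1) = 80.3304
  k=2: S(2,0) = 103.1411; S(2,1) = 87.3100; S(2,2) = 73.9088
  k=3: S(3,0) = 112.1027; S(3,1) = 94.8960; S(3,2) = 80.3304; S(3,3) = 68.0005
Terminal payoffs V(N, i) = max(K - S_T, 0):
  V(3,0) = 0.000000; V(3,1) = 0.000000; V(3,2) = 1.399583; V(3,3) = 13.729503
Backward induction: V(k, i) = exp(-r*dt) * [p * V(k+1, i) + (1-p) * V(k+1, i+1)].
  V(2,0) = exp(-r*dt) * [p*0.000000 + (1-p)*0.000000] = 0.000000
  V(2,1) = exp(-r*dt) * [p*0.000000 + (1-p)*1.399583] = 0.719564
  V(2,2) = exp(-r*dt) * [p*1.399583 + (1-p)*13.729503] = 7.737293
  V(1,0) = exp(-r*dt) * [p*0.000000 + (1-p)*0.719564] = 0.369947
  V(1,1) = exp(-r*dt) * [p*0.719564 + (1-p)*7.737293] = 4.326830
  V(0,0) = exp(-r*dt) * [p*0.369947 + (1-p)*4.326830] = 2.403909


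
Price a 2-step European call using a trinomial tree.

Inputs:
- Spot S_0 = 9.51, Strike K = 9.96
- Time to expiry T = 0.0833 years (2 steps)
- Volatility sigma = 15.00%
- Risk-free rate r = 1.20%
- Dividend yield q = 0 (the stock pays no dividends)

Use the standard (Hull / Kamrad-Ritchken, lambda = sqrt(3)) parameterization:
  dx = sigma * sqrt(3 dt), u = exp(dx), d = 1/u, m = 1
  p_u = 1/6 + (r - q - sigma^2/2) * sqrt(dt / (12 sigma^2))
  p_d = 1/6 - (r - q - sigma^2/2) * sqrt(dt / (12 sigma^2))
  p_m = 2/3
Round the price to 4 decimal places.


dt = T/N = 0.041650; dx = sigma*sqrt(3*dt) = 0.053022
u = exp(dx) = 1.054453; d = 1/u = 0.948359
p_u = 0.166961, p_m = 0.666667, p_d = 0.166372
Discount per step: exp(-r*dt) = 0.999500
Stock lattice S(k, j) with j the centered position index:
  k=0: S(0,+0) = 9.5100
  k=1: S(1,-1) = 9.0189; S(1,+0) = 9.5100; S(1,+1) = 10.0279
  k=2: S(2,-2) = 8.5531; S(2,-1) = 9.0189; S(2,+0) = 9.5100; S(2,+1) = 10.0279; S(2,+2) = 10.5739
Terminal payoffs V(N, j) = max(S_T - K, 0):
  V(2,-2) = 0.000000; V(2,-1) = 0.000000; V(2,+0) = 0.000000; V(2,+1) = 0.067851; V(2,+2) = 0.613900
Backward induction: V(k, j) = exp(-r*dt) * [p_u * V(k+1, j+1) + p_m * V(k+1, j) + p_d * V(k+1, j-1)]
  V(1,-1) = exp(-r*dt) * [p_u*0.000000 + p_m*0.000000 + p_d*0.000000] = 0.000000
  V(1,+0) = exp(-r*dt) * [p_u*0.067851 + p_m*0.000000 + p_d*0.000000] = 0.011323
  V(1,+1) = exp(-r*dt) * [p_u*0.613900 + p_m*0.067851 + p_d*0.000000] = 0.147657
  V(0,+0) = exp(-r*dt) * [p_u*0.147657 + p_m*0.011323 + p_d*0.000000] = 0.032185

Answer: Price = V(0,0) = 0.0322


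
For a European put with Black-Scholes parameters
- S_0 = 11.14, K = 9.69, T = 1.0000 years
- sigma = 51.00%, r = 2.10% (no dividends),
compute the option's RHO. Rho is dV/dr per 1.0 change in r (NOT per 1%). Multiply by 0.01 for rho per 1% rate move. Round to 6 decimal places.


d1 = 0.5696035463; d2 = 0.0596035463
phi(d1) = 0.3392009301; exp(-qT) = 1.0000000000; exp(-rT) = 0.9792189646
N(-d2) = 0.4762356969
Rho = -K*T*exp(-rT)*N(-d2) = -9.6900 * 1.0000 * 0.9792189646 * 0.4762356969 = -4.518825

Answer: Rho = -4.518825


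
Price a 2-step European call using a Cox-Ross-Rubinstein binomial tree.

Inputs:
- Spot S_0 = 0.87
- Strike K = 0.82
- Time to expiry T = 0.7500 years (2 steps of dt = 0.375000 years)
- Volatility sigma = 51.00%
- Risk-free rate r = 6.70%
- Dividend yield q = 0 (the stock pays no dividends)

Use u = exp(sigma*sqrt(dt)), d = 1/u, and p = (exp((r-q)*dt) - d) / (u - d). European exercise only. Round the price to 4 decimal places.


Answer: Price = V(0,0) = 0.1874

Derivation:
dt = T/N = 0.375000
u = exp(sigma*sqrt(dt)) = 1.366578; d = 1/u = 0.731755
p = (exp((r-q)*dt) - d) / (u - d) = 0.462630
Discount per step: exp(-r*dt) = 0.975188
Stock lattice S(k, i) with i counting down-moves:
  k=0: S(0,0) = 0.8700
  k=1: S(1,0) = 1.1889; S(1,1) = 0.6366
  k=2: S(2,0) = 1.6248; S(2,1) = 0.8700; S(2,2) = 0.4659
Terminal payoffs V(N, i) = max(S_T - K, 0):
  V(2,0) = 0.804756; V(2,1) = 0.050000; V(2,2) = 0.000000
Backward induction: V(k, i) = exp(-r*dt) * [p * V(k+1, i) + (1-p) * V(k+1, i+1)].
  V(1,0) = exp(-r*dt) * [p*0.804756 + (1-p)*0.050000] = 0.389269
  V(1,1) = exp(-r*dt) * [p*0.050000 + (1-p)*0.000000] = 0.022558
  V(0,0) = exp(-r*dt) * [p*0.389269 + (1-p)*0.022558] = 0.187440


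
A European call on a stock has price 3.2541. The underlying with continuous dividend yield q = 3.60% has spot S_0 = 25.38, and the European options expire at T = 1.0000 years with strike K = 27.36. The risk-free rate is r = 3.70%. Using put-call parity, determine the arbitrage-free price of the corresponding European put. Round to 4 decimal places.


Answer: Put price = 5.1377

Derivation:
Put-call parity: C - P = S_0 * exp(-qT) - K * exp(-rT).
S_0 * exp(-qT) = 25.3800 * 0.96464029 = 24.48257065
K * exp(-rT) = 27.3600 * 0.96367614 = 26.36617906
P = C - S*exp(-qT) + K*exp(-rT)
P = 3.2541 - 24.48257065 + 26.36617906 = 5.1377


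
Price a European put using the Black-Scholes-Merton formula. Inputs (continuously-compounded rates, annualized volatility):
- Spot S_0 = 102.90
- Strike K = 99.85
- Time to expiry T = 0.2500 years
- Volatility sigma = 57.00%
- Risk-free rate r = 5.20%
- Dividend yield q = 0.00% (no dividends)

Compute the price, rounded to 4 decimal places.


d1 = (ln(S/K) + (r - q + 0.5*sigma^2) * T) / (sigma * sqrt(T)) = 0.29368801
d2 = d1 - sigma * sqrt(T) = 0.00868801
exp(-rT) = 0.98708414; exp(-qT) = 1.00000000
P = K * exp(-rT) * N(-d2) - S_0 * exp(-qT) * N(-d1)
N(-d1) = 0.38449816; N(-d2) = 0.49653403
P = 99.8500 * 0.98708414 * 0.49653403 - 102.9000 * 1.00000000 * 0.38449816 = 9.3737

Answer: Price = 9.3737


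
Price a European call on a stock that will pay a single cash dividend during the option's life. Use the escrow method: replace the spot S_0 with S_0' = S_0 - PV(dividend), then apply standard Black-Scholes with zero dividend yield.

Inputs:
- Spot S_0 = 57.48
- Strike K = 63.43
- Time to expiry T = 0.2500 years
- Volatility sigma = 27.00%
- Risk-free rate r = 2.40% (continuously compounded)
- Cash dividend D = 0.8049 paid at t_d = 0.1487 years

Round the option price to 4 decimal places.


Answer: Price = 0.9873

Derivation:
PV(D) = D * exp(-r * t_d) = 0.8049 * 0.99643756 = 0.80203259
S_0' = S_0 - PV(D) = 57.4800 - 0.80203259 = 56.67796741
d1 = (ln(S_0'/K) + (r + sigma^2/2)*T) / (sigma*sqrt(T)) = -0.72176950
d2 = d1 - sigma*sqrt(T) = -0.85676950
exp(-rT) = 0.99401796
N(d1) = 0.23521810; N(d2) = 0.19578614
C = S_0' * N(d1) - K * exp(-rT) * N(d2) = 56.67796741 * 0.23521810 - 63.4300 * 0.99401796 * 0.19578614 = 0.9873


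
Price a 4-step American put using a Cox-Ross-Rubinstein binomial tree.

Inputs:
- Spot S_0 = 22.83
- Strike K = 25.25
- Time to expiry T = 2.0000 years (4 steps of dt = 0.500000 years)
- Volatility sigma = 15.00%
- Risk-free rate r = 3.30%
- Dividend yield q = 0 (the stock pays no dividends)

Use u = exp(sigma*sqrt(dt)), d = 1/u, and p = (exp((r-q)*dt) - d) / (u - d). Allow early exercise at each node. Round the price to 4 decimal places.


dt = T/N = 0.500000
u = exp(sigma*sqrt(dt)) = 1.111895; d = 1/u = 0.899365
p = (exp((r-q)*dt) - d) / (u - d) = 0.551788
Discount per step: exp(-r*dt) = 0.983635
Stock lattice S(k, i) with i counting down-moves:
  k=0: S(0,0) = 22.8300
  k=1: S(1,0) = 25.3846; S(1,1) = 20.5325
  k=2: S(2,0) = 28.2250; S(2,1) = 22.8300; S(2,2) = 18.4662
  k=3: S(3,0) = 31.3832; S(3,1) = 25.3846; S(3,2) = 20.5325; S(3,3) = 16.6079
  k=4: S(4,0) = 34.8949; S(4,1) = 28.2250; S(4,2) = 22.8300; S(4,3) = 18.4662; S(4,4) = 14.9366
Terminal payoffs V(N, i) = max(K - S_T, 0):
  V(4,0) = 0.000000; V(4,1) = 0.000000; V(4,2) = 2.420000; V(4,3) = 6.783774; V(4,4) = 10.313448
Backward induction: V(k, i) = exp(-r*dt) * [p * V(k+1, i) + (1-p) * V(k+1, i+1)]; then take max(V_cont, immediate exercise) for American.
  V(3,0) = exp(-r*dt) * [p*0.000000 + (1-p)*0.000000] = 0.000000; exercise = 0.000000; V(3,0) = max -> 0.000000
  V(3,1) = exp(-r*dt) * [p*0.000000 + (1-p)*2.420000] = 1.066922; exercise = 0.000000; V(3,1) = max -> 1.066922
  V(3,2) = exp(-r*dt) * [p*2.420000 + (1-p)*6.783774] = 4.304284; exercise = 4.717491; V(3,2) = max -> 4.717491
  V(3,3) = exp(-r*dt) * [p*6.783774 + (1-p)*10.313448] = 8.228911; exercise = 8.642118; V(3,3) = max -> 8.642118
  V(2,0) = exp(-r*dt) * [p*0.000000 + (1-p)*1.066922] = 0.470381; exercise = 0.000000; V(2,0) = max -> 0.470381
  V(2,1) = exp(-r*dt) * [p*1.066922 + (1-p)*4.717491] = 2.658913; exercise = 2.420000; V(2,1) = max -> 2.658913
  V(2,2) = exp(-r*dt) * [p*4.717491 + (1-p)*8.642118] = 6.370568; exercise = 6.783774; V(2,2) = max -> 6.783774
  V(1,0) = exp(-r*dt) * [p*0.470381 + (1-p)*2.658913] = 1.427556; exercise = 0.000000; V(1,0) = max -> 1.427556
  V(1,1) = exp(-r*dt) * [p*2.658913 + (1-p)*6.783774] = 4.433956; exercise = 4.717491; V(1,1) = max -> 4.717491
  V(0,0) = exp(-r*dt) * [p*1.427556 + (1-p)*4.717491] = 2.854650; exercise = 2.420000; V(0,0) = max -> 2.854650

Answer: Price = V(0,0) = 2.8547


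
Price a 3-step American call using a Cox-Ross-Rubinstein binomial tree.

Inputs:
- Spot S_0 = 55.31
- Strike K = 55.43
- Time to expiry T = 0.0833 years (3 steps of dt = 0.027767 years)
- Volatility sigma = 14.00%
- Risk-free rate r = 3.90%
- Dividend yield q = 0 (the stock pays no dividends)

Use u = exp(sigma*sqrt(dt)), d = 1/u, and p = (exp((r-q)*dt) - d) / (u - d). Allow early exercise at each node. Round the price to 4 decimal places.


Answer: Price = V(0,0) = 0.9949

Derivation:
dt = T/N = 0.027767
u = exp(sigma*sqrt(dt)) = 1.023603; d = 1/u = 0.976941
p = (exp((r-q)*dt) - d) / (u - d) = 0.517388
Discount per step: exp(-r*dt) = 0.998918
Stock lattice S(k, i) with i counting down-moves:
  k=0: S(0,0) = 55.3100
  k=1: S(1,0) = 56.6155; S(1,1) = 54.0346
  k=2: S(2,0) = 57.9518; S(2,1) = 55.3100; S(2,2) = 52.7887
  k=3: S(3,0) = 59.3196; S(3,1) = 56.6155; S(3,2) = 54.0346; S(3,3) = 51.5714
Terminal payoffs V(N, i) = max(S_T - K, 0):
  V(3,0) = 3.889597; V(3,1) = 1.185477; V(3,2) = 0.000000; V(3,3) = 0.000000
Backward induction: V(k, i) = exp(-r*dt) * [p * V(k+1, i) + (1-p) * V(k+1, i+1)]; then take max(V_cont, immediate exercise) for American.
  V(2,0) = exp(-r*dt) * [p*3.889597 + (1-p)*1.185477] = 2.581759; exercise = 2.521767; V(2,0) = max -> 2.581759
  V(2,1) = exp(-r*dt) * [p*1.185477 + (1-p)*0.000000] = 0.612688; exercise = 0.000000; V(2,1) = max -> 0.612688
  V(2,2) = exp(-r*dt) * [p*0.000000 + (1-p)*0.000000] = 0.000000; exercise = 0.000000; V(2,2) = max -> 0.000000
  V(1,0) = exp(-r*dt) * [p*2.581759 + (1-p)*0.612688] = 1.629697; exercise = 1.185477; V(1,0) = max -> 1.629697
  V(1,1) = exp(-r*dt) * [p*0.612688 + (1-p)*0.000000] = 0.316654; exercise = 0.000000; V(1,1) = max -> 0.316654
  V(0,0) = exp(-r*dt) * [p*1.629697 + (1-p)*0.316654] = 0.994929; exercise = 0.000000; V(0,0) = max -> 0.994929


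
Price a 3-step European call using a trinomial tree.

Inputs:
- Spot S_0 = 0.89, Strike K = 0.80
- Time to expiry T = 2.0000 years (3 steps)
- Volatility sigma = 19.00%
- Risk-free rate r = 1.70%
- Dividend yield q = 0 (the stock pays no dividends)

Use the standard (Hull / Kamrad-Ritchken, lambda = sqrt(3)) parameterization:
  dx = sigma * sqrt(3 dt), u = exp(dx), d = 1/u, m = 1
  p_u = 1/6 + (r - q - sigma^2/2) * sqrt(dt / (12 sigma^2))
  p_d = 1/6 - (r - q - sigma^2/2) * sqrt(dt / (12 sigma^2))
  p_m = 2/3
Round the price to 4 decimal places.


Answer: Price = V(0,0) = 0.1614

Derivation:
dt = T/N = 0.666667; dx = sigma*sqrt(3*dt) = 0.268701
u = exp(dx) = 1.308263; d = 1/u = 0.764372
p_u = 0.165364, p_m = 0.666667, p_d = 0.167969
Discount per step: exp(-r*dt) = 0.988731
Stock lattice S(k, j) with j the centered position index:
  k=0: S(0,+0) = 0.8900
  k=1: S(1,-1) = 0.6803; S(1,+0) = 0.8900; S(1,+1) = 1.1644
  k=2: S(2,-2) = 0.5200; S(2,-1) = 0.6803; S(2,+0) = 0.8900; S(2,+1) = 1.1644; S(2,+2) = 1.5233
  k=3: S(3,-3) = 0.3975; S(3,-2) = 0.5200; S(3,-1) = 0.6803; S(3,+0) = 0.8900; S(3,+1) = 1.1644; S(3,+2) = 1.5233; S(3,+3) = 1.9929
Terminal payoffs V(N, j) = max(S_T - K, 0):
  V(3,-3) = 0.000000; V(3,-2) = 0.000000; V(3,-1) = 0.000000; V(3,+0) = 0.090000; V(3,+1) = 0.364354; V(3,+2) = 0.723282; V(3,+3) = 1.192854
Backward induction: V(k, j) = exp(-r*dt) * [p_u * V(k+1, j+1) + p_m * V(k+1, j) + p_d * V(k+1, j-1)]
  V(2,-2) = exp(-r*dt) * [p_u*0.000000 + p_m*0.000000 + p_d*0.000000] = 0.000000
  V(2,-1) = exp(-r*dt) * [p_u*0.090000 + p_m*0.000000 + p_d*0.000000] = 0.014715
  V(2,+0) = exp(-r*dt) * [p_u*0.364354 + p_m*0.090000 + p_d*0.000000] = 0.118896
  V(2,+1) = exp(-r*dt) * [p_u*0.723282 + p_m*0.364354 + p_d*0.090000] = 0.373369
  V(2,+2) = exp(-r*dt) * [p_u*1.192854 + p_m*0.723282 + p_d*0.364354] = 0.732297
  V(1,-1) = exp(-r*dt) * [p_u*0.118896 + p_m*0.014715 + p_d*0.000000] = 0.029139
  V(1,+0) = exp(-r*dt) * [p_u*0.373369 + p_m*0.118896 + p_d*0.014715] = 0.141861
  V(1,+1) = exp(-r*dt) * [p_u*0.732297 + p_m*0.373369 + p_d*0.118896] = 0.385585
  V(0,+0) = exp(-r*dt) * [p_u*0.385585 + p_m*0.141861 + p_d*0.029139] = 0.161391


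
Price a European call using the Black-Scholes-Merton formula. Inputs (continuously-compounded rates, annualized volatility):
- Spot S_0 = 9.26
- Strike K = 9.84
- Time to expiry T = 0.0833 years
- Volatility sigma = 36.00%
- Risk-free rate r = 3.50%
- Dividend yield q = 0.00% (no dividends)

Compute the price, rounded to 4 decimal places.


d1 = (ln(S/K) + (r - q + 0.5*sigma^2) * T) / (sigma * sqrt(T)) = -0.50468894
d2 = d1 - sigma * sqrt(T) = -0.60859120
exp(-rT) = 0.99708875; exp(-qT) = 1.00000000
C = S_0 * exp(-qT) * N(d1) - K * exp(-rT) * N(d2)
N(d1) = 0.30688867; N(d2) = 0.27139772
C = 9.2600 * 1.00000000 * 0.30688867 - 9.8400 * 0.99708875 * 0.27139772 = 0.1790

Answer: Price = 0.1790


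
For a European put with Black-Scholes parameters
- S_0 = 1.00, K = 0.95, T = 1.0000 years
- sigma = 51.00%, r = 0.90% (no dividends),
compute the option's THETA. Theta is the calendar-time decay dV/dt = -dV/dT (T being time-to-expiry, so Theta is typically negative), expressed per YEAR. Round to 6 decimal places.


d1 = 0.3732221459; d2 = -0.1367778541
phi(d1) = 0.3721025025; exp(-qT) = 1.0000000000; exp(-rT) = 0.9910403788
Theta = -S*exp(-qT)*phi(d1)*sigma/(2*sqrt(T)) + r*K*exp(-rT)*N(-d2) - q*S*exp(-qT)*N(-d1)
N(-d1) = 0.3544915575; N(-d2) = 0.5543968055; sqrt(T) = 1.0000000000
Term 1 = -1.0000 * 1.0000000000 * 0.3721025025 * 0.5100 / (2 * 1.0000000000) = -0.0948861381
Term 2 = 0.0090 * 0.9500 * 0.9910403788 * 0.5543968055 = 0.0046976233
Term 3 = 0 (no dividend yield, q = 0)
Theta = -0.0948861381 + (0.0046976233) + (0.0000000000) = -0.090189

Answer: Theta = -0.090189


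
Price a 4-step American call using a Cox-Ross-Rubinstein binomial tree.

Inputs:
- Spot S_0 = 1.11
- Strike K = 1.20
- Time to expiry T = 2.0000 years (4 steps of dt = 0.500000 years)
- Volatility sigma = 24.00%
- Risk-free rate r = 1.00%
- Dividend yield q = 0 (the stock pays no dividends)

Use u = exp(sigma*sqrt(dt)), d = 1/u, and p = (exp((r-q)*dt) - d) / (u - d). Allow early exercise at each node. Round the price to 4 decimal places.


dt = T/N = 0.500000
u = exp(sigma*sqrt(dt)) = 1.184956; d = 1/u = 0.843913
p = (exp((r-q)*dt) - d) / (u - d) = 0.472373
Discount per step: exp(-r*dt) = 0.995012
Stock lattice S(k, i) with i counting down-moves:
  k=0: S(0,0) = 1.1100
  k=1: S(1,0) = 1.3153; S(1,1) = 0.9367
  k=2: S(2,0) = 1.5586; S(2,1) = 1.1100; S(2,2) = 0.7905
  k=3: S(3,0) = 1.8468; S(3,1) = 1.3153; S(3,2) = 0.9367; S(3,3) = 0.6671
  k=4: S(4,0) = 2.1884; S(4,1) = 1.5586; S(4,2) = 1.1100; S(4,3) = 0.7905; S(4,4) = 0.5630
Terminal payoffs V(N, i) = max(S_T - K, 0):
  V(4,0) = 0.988426; V(4,1) = 0.358574; V(4,2) = 0.000000; V(4,3) = 0.000000; V(4,4) = 0.000000
Backward induction: V(k, i) = exp(-r*dt) * [p * V(k+1, i) + (1-p) * V(k+1, i+1)]; then take max(V_cont, immediate exercise) for American.
  V(3,0) = exp(-r*dt) * [p*0.988426 + (1-p)*0.358574] = 0.652827; exercise = 0.646842; V(3,0) = max -> 0.652827
  V(3,1) = exp(-r*dt) * [p*0.358574 + (1-p)*0.000000] = 0.168536; exercise = 0.115301; V(3,1) = max -> 0.168536
  V(3,2) = exp(-r*dt) * [p*0.000000 + (1-p)*0.000000] = 0.000000; exercise = 0.000000; V(3,2) = max -> 0.000000
  V(3,3) = exp(-r*dt) * [p*0.000000 + (1-p)*0.000000] = 0.000000; exercise = 0.000000; V(3,3) = max -> 0.000000
  V(2,0) = exp(-r*dt) * [p*0.652827 + (1-p)*0.168536] = 0.395320; exercise = 0.358574; V(2,0) = max -> 0.395320
  V(2,1) = exp(-r*dt) * [p*0.168536 + (1-p)*0.000000] = 0.079215; exercise = 0.000000; V(2,1) = max -> 0.079215
  V(2,2) = exp(-r*dt) * [p*0.000000 + (1-p)*0.000000] = 0.000000; exercise = 0.000000; V(2,2) = max -> 0.000000
  V(1,0) = exp(-r*dt) * [p*0.395320 + (1-p)*0.079215] = 0.227394; exercise = 0.115301; V(1,0) = max -> 0.227394
  V(1,1) = exp(-r*dt) * [p*0.079215 + (1-p)*0.000000] = 0.037232; exercise = 0.000000; V(1,1) = max -> 0.037232
  V(0,0) = exp(-r*dt) * [p*0.227394 + (1-p)*0.037232] = 0.126426; exercise = 0.000000; V(0,0) = max -> 0.126426

Answer: Price = V(0,0) = 0.1264


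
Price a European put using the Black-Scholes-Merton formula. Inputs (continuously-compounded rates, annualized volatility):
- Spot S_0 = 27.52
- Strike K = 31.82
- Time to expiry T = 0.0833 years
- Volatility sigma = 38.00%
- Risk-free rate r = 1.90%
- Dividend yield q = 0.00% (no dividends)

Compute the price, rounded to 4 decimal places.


Answer: Price = 4.3943

Derivation:
d1 = (ln(S/K) + (r - q + 0.5*sigma^2) * T) / (sigma * sqrt(T)) = -1.25448406
d2 = d1 - sigma * sqrt(T) = -1.36415867
exp(-rT) = 0.99841855; exp(-qT) = 1.00000000
P = K * exp(-rT) * N(-d2) - S_0 * exp(-qT) * N(-d1)
N(-d1) = 0.89516694; N(-d2) = 0.91374118
P = 31.8200 * 0.99841855 * 0.91374118 - 27.5200 * 1.00000000 * 0.89516694 = 4.3943


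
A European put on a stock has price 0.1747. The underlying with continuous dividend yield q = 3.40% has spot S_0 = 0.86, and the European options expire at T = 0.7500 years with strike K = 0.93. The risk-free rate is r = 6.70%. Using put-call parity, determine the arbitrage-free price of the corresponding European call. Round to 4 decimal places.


Answer: Call price = 0.1286

Derivation:
Put-call parity: C - P = S_0 * exp(-qT) - K * exp(-rT).
S_0 * exp(-qT) = 0.8600 * 0.97482238 = 0.83834725
K * exp(-rT) = 0.9300 * 0.95099165 = 0.88442223
C = P + S*exp(-qT) - K*exp(-rT)
C = 0.1747 + 0.83834725 - 0.88442223 = 0.1286


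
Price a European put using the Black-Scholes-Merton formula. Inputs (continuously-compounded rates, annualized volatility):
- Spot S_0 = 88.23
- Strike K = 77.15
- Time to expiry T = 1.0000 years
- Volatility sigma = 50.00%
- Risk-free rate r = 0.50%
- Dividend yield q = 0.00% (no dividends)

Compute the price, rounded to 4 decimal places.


Answer: Price = 11.1665

Derivation:
d1 = (ln(S/K) + (r - q + 0.5*sigma^2) * T) / (sigma * sqrt(T)) = 0.52839092
d2 = d1 - sigma * sqrt(T) = 0.02839092
exp(-rT) = 0.99501248; exp(-qT) = 1.00000000
P = K * exp(-rT) * N(-d2) - S_0 * exp(-qT) * N(-d1)
N(-d1) = 0.29861402; N(-d2) = 0.48867518
P = 77.1500 * 0.99501248 * 0.48867518 - 88.2300 * 1.00000000 * 0.29861402 = 11.1665


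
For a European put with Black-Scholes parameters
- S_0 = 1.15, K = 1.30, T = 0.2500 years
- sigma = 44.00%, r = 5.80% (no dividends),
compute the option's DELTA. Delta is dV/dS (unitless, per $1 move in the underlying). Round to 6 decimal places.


Answer: Delta = -0.648537

Derivation:
d1 = -0.3813741913; d2 = -0.6013741913
phi(d1) = 0.3709597658; exp(-qT) = 1.0000000000; exp(-rT) = 0.9856046187
N(-d1) = 0.6485371956
Delta = -exp(-qT) * N(-d1) = -1.0000000000 * 0.6485371956 = -0.648537


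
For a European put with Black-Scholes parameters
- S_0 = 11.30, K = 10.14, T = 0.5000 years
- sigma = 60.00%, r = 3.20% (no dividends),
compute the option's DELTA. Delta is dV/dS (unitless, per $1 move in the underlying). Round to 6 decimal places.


d1 = 0.5051446572; d2 = 0.0808805885
phi(d1) = 0.3511562157; exp(-qT) = 1.0000000000; exp(-rT) = 0.9841273201
N(-d1) = 0.3067286189
Delta = -exp(-qT) * N(-d1) = -1.0000000000 * 0.3067286189 = -0.306729

Answer: Delta = -0.306729


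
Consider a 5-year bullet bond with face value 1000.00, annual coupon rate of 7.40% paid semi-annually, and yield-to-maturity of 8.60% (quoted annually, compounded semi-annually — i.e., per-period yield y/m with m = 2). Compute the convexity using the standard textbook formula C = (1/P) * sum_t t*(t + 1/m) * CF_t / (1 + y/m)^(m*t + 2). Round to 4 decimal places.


Coupon per period c = face * coupon_rate / m = 37.000000
Periods per year m = 2; per-period yield y/m = 0.043000
Number of cashflows N = 10
Cashflows (t years, CF_t, discount factor 1/(1+y/m)^(m*t), PV):
  t = 0.5000: CF_t = 37.000000, DF = 0.958773, PV = 35.474593
  t = 1.0000: CF_t = 37.000000, DF = 0.919245, PV = 34.012073
  t = 1.5000: CF_t = 37.000000, DF = 0.881347, PV = 32.609850
  t = 2.0000: CF_t = 37.000000, DF = 0.845012, PV = 31.265436
  t = 2.5000: CF_t = 37.000000, DF = 0.810174, PV = 29.976449
  t = 3.0000: CF_t = 37.000000, DF = 0.776773, PV = 28.740603
  t = 3.5000: CF_t = 37.000000, DF = 0.744749, PV = 27.555707
  t = 4.0000: CF_t = 37.000000, DF = 0.714045, PV = 26.419662
  t = 4.5000: CF_t = 37.000000, DF = 0.684607, PV = 25.330453
  t = 5.0000: CF_t = 1037.000000, DF = 0.656382, PV = 680.668530
Price P = sum_t PV_t = 952.053356
Convexity numerator sum_t t*(t + 1/m) * CF_t / (1+y/m)^(m*t + 2):
  t = 0.5000: term = 16.304925
  t = 1.0000: term = 46.898154
  t = 1.5000: term = 89.929346
  t = 2.0000: term = 143.703014
  t = 2.5000: term = 206.667806
  t = 3.0000: term = 277.406451
  t = 3.5000: term = 354.626335
  t = 4.0000: term = 437.150667
  t = 4.5000: term = 523.910195
  t = 5.0000: term = 17206.785670
Convexity = (1/P) * sum = 19303.382562 / 952.053356 = 20.275526

Answer: Convexity = 20.2755


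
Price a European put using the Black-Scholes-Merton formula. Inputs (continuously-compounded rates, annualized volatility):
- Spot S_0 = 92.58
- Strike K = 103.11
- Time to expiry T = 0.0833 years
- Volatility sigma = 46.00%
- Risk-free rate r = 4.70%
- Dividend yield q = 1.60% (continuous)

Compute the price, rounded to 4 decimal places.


Answer: Price = 11.8258

Derivation:
d1 = (ln(S/K) + (r - q + 0.5*sigma^2) * T) / (sigma * sqrt(T)) = -0.72555665
d2 = d1 - sigma * sqrt(T) = -0.85832065
exp(-rT) = 0.99609255; exp(-qT) = 0.99866809
P = K * exp(-rT) * N(-d2) - S_0 * exp(-qT) * N(-d1)
N(-d1) = 0.76594470; N(-d2) = 0.80464229
P = 103.1100 * 0.99609255 * 0.80464229 - 92.5800 * 0.99866809 * 0.76594470 = 11.8258


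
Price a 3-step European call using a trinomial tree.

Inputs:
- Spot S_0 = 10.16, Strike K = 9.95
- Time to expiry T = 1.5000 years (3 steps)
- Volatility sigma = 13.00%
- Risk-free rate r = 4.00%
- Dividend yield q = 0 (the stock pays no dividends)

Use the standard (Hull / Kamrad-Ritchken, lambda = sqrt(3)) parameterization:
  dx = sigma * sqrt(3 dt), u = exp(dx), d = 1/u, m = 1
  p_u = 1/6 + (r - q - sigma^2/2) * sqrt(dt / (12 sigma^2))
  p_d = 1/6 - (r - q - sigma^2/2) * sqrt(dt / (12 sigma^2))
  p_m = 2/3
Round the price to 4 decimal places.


dt = T/N = 0.500000; dx = sigma*sqrt(3*dt) = 0.159217
u = exp(dx) = 1.172592; d = 1/u = 0.852811
p_u = 0.216206, p_m = 0.666667, p_d = 0.117127
Discount per step: exp(-r*dt) = 0.980199
Stock lattice S(k, j) with j the centered position index:
  k=0: S(0,+0) = 10.1600
  k=1: S(1,-1) = 8.6646; S(1,+0) = 10.1600; S(1,+1) = 11.9135
  k=2: S(2,-2) = 7.3892; S(2,-1) = 8.6646; S(2,+0) = 10.1600; S(2,+1) = 11.9135; S(2,+2) = 13.9697
  k=3: S(3,-3) = 6.3016; S(3,-2) = 7.3892; S(3,-1) = 8.6646; S(3,+0) = 10.1600; S(3,+1) = 11.9135; S(3,+2) = 13.9697; S(3,+3) = 16.3808
Terminal payoffs V(N, j) = max(S_T - K, 0):
  V(3,-3) = 0.000000; V(3,-2) = 0.000000; V(3,-1) = 0.000000; V(3,+0) = 0.210000; V(3,+1) = 1.963537; V(3,+2) = 4.019720; V(3,+3) = 6.430784
Backward induction: V(k, j) = exp(-r*dt) * [p_u * V(k+1, j+1) + p_m * V(k+1, j) + p_d * V(k+1, j-1)]
  V(2,-2) = exp(-r*dt) * [p_u*0.000000 + p_m*0.000000 + p_d*0.000000] = 0.000000
  V(2,-1) = exp(-r*dt) * [p_u*0.210000 + p_m*0.000000 + p_d*0.000000] = 0.044504
  V(2,+0) = exp(-r*dt) * [p_u*1.963537 + p_m*0.210000 + p_d*0.000000] = 0.553350
  V(2,+1) = exp(-r*dt) * [p_u*4.019720 + p_m*1.963537 + p_d*0.210000] = 2.159092
  V(2,+2) = exp(-r*dt) * [p_u*6.430784 + p_m*4.019720 + p_d*1.963537] = 4.215022
  V(1,-1) = exp(-r*dt) * [p_u*0.553350 + p_m*0.044504 + p_d*0.000000] = 0.146351
  V(1,+0) = exp(-r*dt) * [p_u*2.159092 + p_m*0.553350 + p_d*0.044504] = 0.824270
  V(1,+1) = exp(-r*dt) * [p_u*4.215022 + p_m*2.159092 + p_d*0.553350] = 2.367690
  V(0,+0) = exp(-r*dt) * [p_u*2.367690 + p_m*0.824270 + p_d*0.146351] = 1.057207

Answer: Price = V(0,0) = 1.0572


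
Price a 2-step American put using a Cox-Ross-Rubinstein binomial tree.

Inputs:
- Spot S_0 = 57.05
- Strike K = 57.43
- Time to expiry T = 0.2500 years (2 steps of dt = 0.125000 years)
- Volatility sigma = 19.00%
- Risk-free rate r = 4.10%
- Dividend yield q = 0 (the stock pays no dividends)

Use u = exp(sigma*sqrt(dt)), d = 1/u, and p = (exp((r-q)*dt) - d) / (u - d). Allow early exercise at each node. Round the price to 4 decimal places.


dt = T/N = 0.125000
u = exp(sigma*sqrt(dt)) = 1.069483; d = 1/u = 0.935031
p = (exp((r-q)*dt) - d) / (u - d) = 0.521428
Discount per step: exp(-r*dt) = 0.994888
Stock lattice S(k, i) with i counting down-moves:
  k=0: S(0,0) = 57.0500
  k=1: S(1,0) = 61.0140; S(1,1) = 53.3435
  k=2: S(2,0) = 65.2534; S(2,1) = 57.0500; S(2,2) = 49.8779
Terminal payoffs V(N, i) = max(K - S_T, 0):
  V(2,0) = 0.000000; V(2,1) = 0.380000; V(2,2) = 7.552112
Backward induction: V(k, i) = exp(-r*dt) * [p * V(k+1, i) + (1-p) * V(k+1, i+1)]; then take max(V_cont, immediate exercise) for American.
  V(1,0) = exp(-r*dt) * [p*0.000000 + (1-p)*0.380000] = 0.180928; exercise = 0.000000; V(1,0) = max -> 0.180928
  V(1,1) = exp(-r*dt) * [p*0.380000 + (1-p)*7.552112] = 3.792882; exercise = 4.086457; V(1,1) = max -> 4.086457
  V(0,0) = exp(-r*dt) * [p*0.180928 + (1-p)*4.086457] = 2.039524; exercise = 0.380000; V(0,0) = max -> 2.039524

Answer: Price = V(0,0) = 2.0395


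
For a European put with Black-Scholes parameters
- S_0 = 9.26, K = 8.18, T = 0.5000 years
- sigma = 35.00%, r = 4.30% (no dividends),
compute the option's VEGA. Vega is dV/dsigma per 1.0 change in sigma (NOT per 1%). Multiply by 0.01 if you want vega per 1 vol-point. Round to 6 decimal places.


Answer: Vega = 2.027763

Derivation:
d1 = 0.7117005430; d2 = 0.4642131696
phi(d1) = 0.3096857007; exp(-qT) = 1.0000000000; exp(-rT) = 0.9787294775
Vega = S * exp(-qT) * phi(d1) * sqrt(T) = 9.2600 * 1.0000000000 * 0.3096857007 * 0.7071067812 = 2.027763


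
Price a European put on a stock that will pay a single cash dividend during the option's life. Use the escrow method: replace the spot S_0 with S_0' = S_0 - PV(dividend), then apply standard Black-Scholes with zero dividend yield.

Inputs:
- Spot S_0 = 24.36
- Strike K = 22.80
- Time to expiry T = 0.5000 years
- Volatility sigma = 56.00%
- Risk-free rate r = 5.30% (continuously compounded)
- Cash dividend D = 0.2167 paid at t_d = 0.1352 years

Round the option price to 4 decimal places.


PV(D) = D * exp(-r * t_d) = 0.2167 * 0.99286001 = 0.21515276
S_0' = S_0 - PV(D) = 24.3600 - 0.21515276 = 24.14484724
d1 = (ln(S_0'/K) + (r + sigma^2/2)*T) / (sigma*sqrt(T)) = 0.40964326
d2 = d1 - sigma*sqrt(T) = 0.01366347
exp(-rT) = 0.97384804
N(-d1) = 0.34103383; N(-d2) = 0.49454924
P = K * exp(-rT) * N(-d2) - S_0' * N(-d1) = 22.8000 * 0.97384804 * 0.49454924 - 24.14484724 * 0.34103383 = 2.7466

Answer: Price = 2.7466


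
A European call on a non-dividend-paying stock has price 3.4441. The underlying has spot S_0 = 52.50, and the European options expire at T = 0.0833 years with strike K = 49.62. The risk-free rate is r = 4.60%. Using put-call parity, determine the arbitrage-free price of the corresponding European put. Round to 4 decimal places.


Answer: Put price = 0.3743

Derivation:
Put-call parity: C - P = S_0 * exp(-qT) - K * exp(-rT).
S_0 * exp(-qT) = 52.5000 * 1.00000000 = 52.50000000
K * exp(-rT) = 49.6200 * 0.99617553 = 49.43022990
P = C - S*exp(-qT) + K*exp(-rT)
P = 3.4441 - 52.50000000 + 49.43022990 = 0.3743


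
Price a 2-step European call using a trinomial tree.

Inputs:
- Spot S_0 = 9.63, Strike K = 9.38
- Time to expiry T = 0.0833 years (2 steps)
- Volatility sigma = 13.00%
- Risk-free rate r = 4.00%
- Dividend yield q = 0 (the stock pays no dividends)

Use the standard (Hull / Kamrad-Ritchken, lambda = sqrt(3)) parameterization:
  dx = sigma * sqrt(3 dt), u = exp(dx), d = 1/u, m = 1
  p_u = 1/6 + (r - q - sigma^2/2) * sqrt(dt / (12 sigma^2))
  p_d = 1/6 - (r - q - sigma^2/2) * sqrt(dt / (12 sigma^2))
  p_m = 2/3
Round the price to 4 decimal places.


dt = T/N = 0.041650; dx = sigma*sqrt(3*dt) = 0.045953
u = exp(dx) = 1.047025; d = 1/u = 0.955087
p_u = 0.180965, p_m = 0.666667, p_d = 0.152369
Discount per step: exp(-r*dt) = 0.998335
Stock lattice S(k, j) with j the centered position index:
  k=0: S(0,+0) = 9.6300
  k=1: S(1,-1) = 9.1975; S(1,+0) = 9.6300; S(1,+1) = 10.0829
  k=2: S(2,-2) = 8.7844; S(2,-1) = 9.1975; S(2,+0) = 9.6300; S(2,+1) = 10.0829; S(2,+2) = 10.5570
Terminal payoffs V(N, j) = max(S_T - K, 0):
  V(2,-2) = 0.000000; V(2,-1) = 0.000000; V(2,+0) = 0.250000; V(2,+1) = 0.702850; V(2,+2) = 1.176995
Backward induction: V(k, j) = exp(-r*dt) * [p_u * V(k+1, j+1) + p_m * V(k+1, j) + p_d * V(k+1, j-1)]
  V(1,-1) = exp(-r*dt) * [p_u*0.250000 + p_m*0.000000 + p_d*0.000000] = 0.045166
  V(1,+0) = exp(-r*dt) * [p_u*0.702850 + p_m*0.250000 + p_d*0.000000] = 0.293368
  V(1,+1) = exp(-r*dt) * [p_u*1.176995 + p_m*0.702850 + p_d*0.250000] = 0.718455
  V(0,+0) = exp(-r*dt) * [p_u*0.718455 + p_m*0.293368 + p_d*0.045166] = 0.331922

Answer: Price = V(0,0) = 0.3319
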